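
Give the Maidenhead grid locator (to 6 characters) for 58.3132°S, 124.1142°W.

CD71wq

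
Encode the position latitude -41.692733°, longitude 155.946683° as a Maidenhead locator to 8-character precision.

Offset from 180°W / 90°S: lon 335.94668°, lat 48.30727°.
Field: 335.94668/20 → 16 → Q, 48.30727/10 → 4 → E; chars QE.
Square: 15.94668/2 → 7, 8.30727/1 → 8; chars 78.
Subsquare: 1.94668/0.0833333 → 23 → x, 0.30727/0.0416667 → 7 → h; chars xh.
Extended square: 0.03002/0.00833333 → 3, 0.01560/0.00416667 → 3; chars 33.

QE78xh33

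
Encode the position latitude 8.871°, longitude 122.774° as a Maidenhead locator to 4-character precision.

Offset from 180°W / 90°S: lon 302.77°, lat 98.87°.
Field: lon ⌊302.77/20⌋ = 15 → P; lat ⌊98.87/10⌋ = 9 → J.
Square: lon ⌊2.77/2⌋ = 1; lat ⌊8.87/1⌋ = 8.

PJ18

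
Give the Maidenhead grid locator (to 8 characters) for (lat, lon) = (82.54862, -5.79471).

Add 180° to longitude and 90° to latitude: 174.20529, 172.54862.
Field: lon ⌊174.20529/20⌋ = 8 → I; lat ⌊172.54862/10⌋ = 17 → R.
Square: lon ⌊14.20529/2⌋ = 7; lat ⌊2.54862/1⌋ = 2.
Subsquare: lon ⌊0.20529/0.0833333⌋ = 2 → c; lat ⌊0.54862/0.0416667⌋ = 13 → n.
Extended square: lon ⌊0.03862/0.00833333⌋ = 4; lat ⌊0.00695/0.00416667⌋ = 1.

IR72cn41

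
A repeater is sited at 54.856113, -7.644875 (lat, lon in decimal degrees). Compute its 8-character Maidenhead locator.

Offset from 180°W / 90°S: lon 172.35512°, lat 144.85611°.
Field: lon ⌊172.35512/20⌋ = 8 → I; lat ⌊144.85611/10⌋ = 14 → O.
Square: lon ⌊12.35512/2⌋ = 6; lat ⌊4.85611/1⌋ = 4.
Subsquare: lon ⌊0.35512/0.0833333⌋ = 4 → e; lat ⌊0.85611/0.0416667⌋ = 20 → u.
Extended square: lon ⌊0.02179/0.00833333⌋ = 2; lat ⌊0.02278/0.00416667⌋ = 5.

IO64eu25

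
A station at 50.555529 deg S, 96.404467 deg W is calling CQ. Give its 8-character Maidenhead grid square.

ED19tk16

Shift to the Maidenhead origin (180°W, 90°S): lon 83.59553, lat 39.44447.
Field: 83.59553/20 → 4 → E, 39.44447/10 → 3 → D; chars ED.
Square: 3.59553/2 → 1, 9.44447/1 → 9; chars 19.
Subsquare: 1.59553/0.0833333 → 19 → t, 0.44447/0.0416667 → 10 → k; chars tk.
Extended square: 0.01220/0.00833333 → 1, 0.02780/0.00416667 → 6; chars 16.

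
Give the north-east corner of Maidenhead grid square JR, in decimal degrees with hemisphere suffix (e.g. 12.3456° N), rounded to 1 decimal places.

Field J=9, R=17: +9·20° lon, +17·10° lat → SW at lon 0°, lat 80°.
Cell spans 20° lon × 10° lat. NE corner is SW corner plus one full cell.
latitude 90.0° N, longitude 20.0° E.

90.0° N, 20.0° E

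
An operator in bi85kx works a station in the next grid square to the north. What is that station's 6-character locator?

BI86ka

Latitude subsquare x = 23; +1 → 24, wraps to 0 = a, carry into square.
Latitude square 5; +1 → 6.
The longitude characters are unchanged.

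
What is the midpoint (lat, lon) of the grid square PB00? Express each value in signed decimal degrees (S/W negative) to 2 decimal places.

-79.50, 121.00

Field P=15, B=1: +15·20° lon, +1·10° lat → SW at lon 120°, lat -80°.
Square 0, 0: +0·2° lon, +0·1° lat → SW at lon 120°, lat -80°.
Cell spans 2° lon × 1° lat. Centre is SW corner plus half of each.
latitude -79.50, longitude 121.00.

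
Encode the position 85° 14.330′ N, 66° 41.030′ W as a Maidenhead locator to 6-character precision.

Add 180° to longitude and 90° to latitude: 113.3162, 175.2388.
Field: lon ⌊113.3162/20⌋ = 5 → F; lat ⌊175.2388/10⌋ = 17 → R.
Square: lon ⌊13.3162/2⌋ = 6; lat ⌊5.2388/1⌋ = 5.
Subsquare: lon ⌊1.3162/0.0833333⌋ = 15 → p; lat ⌊0.2388/0.0416667⌋ = 5 → f.

FR65pf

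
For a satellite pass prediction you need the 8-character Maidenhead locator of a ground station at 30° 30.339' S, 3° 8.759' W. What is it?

Shift to the Maidenhead origin (180°W, 90°S): lon 176.85402, lat 59.49435.
Field: 176.85402/20 → 8 → I, 59.49435/10 → 5 → F; chars IF.
Square: 16.85402/2 → 8, 9.49435/1 → 9; chars 89.
Subsquare: 0.85402/0.0833333 → 10 → k, 0.49435/0.0416667 → 11 → l; chars kl.
Extended square: 0.02068/0.00833333 → 2, 0.03602/0.00416667 → 8; chars 28.

IF89kl28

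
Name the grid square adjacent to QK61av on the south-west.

QK51xu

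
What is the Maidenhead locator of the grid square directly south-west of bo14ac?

Longitude subsquare a = 0; −1 → -1, wraps to 23 = x, carry into square.
Longitude square 1; −1 → 0.
Latitude subsquare c = 2; −1 → 1 = b.

BO04xb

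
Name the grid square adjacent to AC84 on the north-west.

Longitude square 8; −1 → 7.
Latitude square 4; +1 → 5.

AC75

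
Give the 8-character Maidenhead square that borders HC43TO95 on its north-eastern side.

Longitude extended square 9; +1 → 10, wraps to 0, carry into subsquare.
Longitude subsquare t = 19; +1 → 20 = u.
Latitude extended square 5; +1 → 6.

HC43uo06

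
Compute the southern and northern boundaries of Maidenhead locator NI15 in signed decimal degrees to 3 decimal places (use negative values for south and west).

-5.000, -4.000

Field N=13, I=8: +13·20° lon, +8·10° lat → SW at lon 80°, lat -10°.
Square 1, 5: +1·2° lon, +5·1° lat → SW at lon 82°, lat -5°.
Cell spans 2° lon × 1° lat.
south -5.000, north -4.000.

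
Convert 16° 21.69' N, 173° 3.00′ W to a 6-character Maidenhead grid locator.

AK36li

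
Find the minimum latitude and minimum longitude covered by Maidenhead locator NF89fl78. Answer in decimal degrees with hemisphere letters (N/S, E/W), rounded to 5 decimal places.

Field N=13, F=5: +13·20° lon, +5·10° lat → SW at lon 80°, lat -40°.
Square 8, 9: +8·2° lon, +9·1° lat → SW at lon 96°, lat -31°.
Subsquare f=5, l=11: +5·0.0833333° lon, +11·0.0416667° lat → SW at lon 96.4167°, lat -30.5417°.
Extended square 7, 8: +7·0.00833333° lon, +8·0.00416667° lat → SW at lon 96.475°, lat -30.5083°.
latitude 30.50833° S, longitude 96.47500° E.

30.50833° S, 96.47500° E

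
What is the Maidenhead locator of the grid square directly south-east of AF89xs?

Longitude subsquare x = 23; +1 → 24, wraps to 0 = a, carry into square.
Longitude square 8; +1 → 9.
Latitude subsquare s = 18; −1 → 17 = r.

AF99ar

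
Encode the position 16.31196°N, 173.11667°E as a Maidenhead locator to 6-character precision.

Offset from 180°W / 90°S: lon 353.1167°, lat 106.3120°.
Field: lon ⌊353.1167/20⌋ = 17 → R; lat ⌊106.3120/10⌋ = 10 → K.
Square: lon ⌊13.1167/2⌋ = 6; lat ⌊6.3120/1⌋ = 6.
Subsquare: lon ⌊1.1167/0.0833333⌋ = 13 → n; lat ⌊0.3120/0.0416667⌋ = 7 → h.

RK66nh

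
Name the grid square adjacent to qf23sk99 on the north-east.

QF23tl00

Longitude extended square 9; +1 → 10, wraps to 0, carry into subsquare.
Longitude subsquare s = 18; +1 → 19 = t.
Latitude extended square 9; +1 → 10, wraps to 0, carry into subsquare.
Latitude subsquare k = 10; +1 → 11 = l.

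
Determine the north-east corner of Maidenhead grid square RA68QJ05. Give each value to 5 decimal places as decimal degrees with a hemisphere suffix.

Field R=17, A=0: +17·20° lon, +0·10° lat → SW at lon 160°, lat -90°.
Square 6, 8: +6·2° lon, +8·1° lat → SW at lon 172°, lat -82°.
Subsquare q=16, j=9: +16·0.0833333° lon, +9·0.0416667° lat → SW at lon 173.333°, lat -81.625°.
Extended square 0, 5: +0·0.00833333° lon, +5·0.00416667° lat → SW at lon 173.333°, lat -81.6042°.
Cell spans 0.00833333° lon × 0.00416667° lat. NE corner is SW corner plus one full cell.
latitude 81.60000° S, longitude 173.34167° E.

81.60000° S, 173.34167° E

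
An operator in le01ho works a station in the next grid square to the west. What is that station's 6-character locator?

LE01go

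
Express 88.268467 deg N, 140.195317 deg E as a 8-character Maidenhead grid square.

QR08cg34

Add 180° to longitude and 90° to latitude: 320.19532, 178.26847.
Field: 320.19532/20 → 16 → Q, 178.26847/10 → 17 → R; chars QR.
Square: 0.19532/2 → 0, 8.26847/1 → 8; chars 08.
Subsquare: 0.19532/0.0833333 → 2 → c, 0.26847/0.0416667 → 6 → g; chars cg.
Extended square: 0.02865/0.00833333 → 3, 0.01847/0.00416667 → 4; chars 34.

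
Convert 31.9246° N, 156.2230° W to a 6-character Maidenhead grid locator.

BM11vw

Shift to the Maidenhead origin (180°W, 90°S): lon 23.7770, lat 121.9246.
Field (20°×10°, letters A–R): 23.7770/20 → 1 → B, 121.9246/10 → 12 → M; chars BM.
Square (2°×1°, digits 0–9): 3.7770/2 → 1, 1.9246/1 → 1; chars 11.
Subsquare (5′×2.5′, letters a–x): 1.7770/0.0833333 → 21 → v, 0.9246/0.0416667 → 22 → w; chars vw.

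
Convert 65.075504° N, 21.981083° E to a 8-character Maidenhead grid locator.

KP05xb78

Offset from 180°W / 90°S: lon 201.98108°, lat 155.07550°.
Field: 201.98108/20 → 10 → K, 155.07550/10 → 15 → P; chars KP.
Square: 1.98108/2 → 0, 5.07550/1 → 5; chars 05.
Subsquare: 1.98108/0.0833333 → 23 → x, 0.07550/0.0416667 → 1 → b; chars xb.
Extended square: 0.06442/0.00833333 → 7, 0.03384/0.00416667 → 8; chars 78.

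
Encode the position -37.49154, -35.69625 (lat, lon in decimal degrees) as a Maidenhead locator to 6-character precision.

HF22dm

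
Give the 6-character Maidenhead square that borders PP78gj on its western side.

PP78fj

Longitude subsquare g = 6; −1 → 5 = f.
The latitude characters are unchanged.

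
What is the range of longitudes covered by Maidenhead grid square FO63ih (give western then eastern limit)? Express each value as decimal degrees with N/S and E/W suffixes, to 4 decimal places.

67.3333° W, 67.2500° W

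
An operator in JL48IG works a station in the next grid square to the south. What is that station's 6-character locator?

Latitude subsquare g = 6; −1 → 5 = f.
The longitude characters are unchanged.

JL48if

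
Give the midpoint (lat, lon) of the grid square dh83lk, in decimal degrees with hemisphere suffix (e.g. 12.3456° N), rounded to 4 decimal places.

16.5625° S, 103.0417° W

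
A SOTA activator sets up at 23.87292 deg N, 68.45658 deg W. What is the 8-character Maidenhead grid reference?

Add 180° to longitude and 90° to latitude: 111.54342, 113.87292.
Field: 111.54342/20 → 5 → F, 113.87292/10 → 11 → L; chars FL.
Square: 11.54342/2 → 5, 3.87292/1 → 3; chars 53.
Subsquare: 1.54342/0.0833333 → 18 → s, 0.87292/0.0416667 → 20 → u; chars su.
Extended square: 0.04342/0.00833333 → 5, 0.03959/0.00416667 → 9; chars 59.

FL53su59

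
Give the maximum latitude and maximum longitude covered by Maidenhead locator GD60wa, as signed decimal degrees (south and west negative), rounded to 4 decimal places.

-59.9583, -46.0833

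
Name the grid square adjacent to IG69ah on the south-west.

IG59xg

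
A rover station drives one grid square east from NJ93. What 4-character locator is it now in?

OJ03

Longitude square 9; +1 → 10, wraps to 0, carry into field.
Longitude field N = 13; +1 → 14 = O.
The latitude characters are unchanged.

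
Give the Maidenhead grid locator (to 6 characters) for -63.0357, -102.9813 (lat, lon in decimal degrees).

Shift to the Maidenhead origin (180°W, 90°S): lon 77.0187, lat 26.9643.
Field (20°×10°, letters A–R): lon ⌊77.0187/20⌋ = 3 → D; lat ⌊26.9643/10⌋ = 2 → C.
Square (2°×1°, digits 0–9): lon ⌊17.0187/2⌋ = 8; lat ⌊6.9643/1⌋ = 6.
Subsquare (5′×2.5′, letters a–x): lon ⌊1.0187/0.0833333⌋ = 12 → m; lat ⌊0.9643/0.0416667⌋ = 23 → x.

DC86mx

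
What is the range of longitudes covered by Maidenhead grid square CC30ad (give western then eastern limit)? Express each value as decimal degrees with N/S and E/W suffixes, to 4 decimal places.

Field C=2, C=2: +2·20° lon, +2·10° lat → SW at lon -140°, lat -70°.
Square 3, 0: +3·2° lon, +0·1° lat → SW at lon -134°, lat -70°.
Subsquare a=0, d=3: +0·0.0833333° lon, +3·0.0416667° lat → SW at lon -134°, lat -69.875°.
Cell spans 0.0833333° lon × 0.0416667° lat.
west 134.0000° W, east 133.9167° W.

134.0000° W, 133.9167° W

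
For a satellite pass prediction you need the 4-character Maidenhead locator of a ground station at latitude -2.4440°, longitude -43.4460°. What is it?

GI87

Add 180° to longitude and 90° to latitude: 136.55, 87.56.
Field: lon ⌊136.55/20⌋ = 6 → G; lat ⌊87.56/10⌋ = 8 → I.
Square: lon ⌊16.55/2⌋ = 8; lat ⌊7.56/1⌋ = 7.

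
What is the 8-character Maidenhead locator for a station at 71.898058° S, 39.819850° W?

HB08cc14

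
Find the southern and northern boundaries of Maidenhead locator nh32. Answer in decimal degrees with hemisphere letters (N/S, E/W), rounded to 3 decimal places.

Field N=13, H=7: +13·20° lon, +7·10° lat → SW at lon 80°, lat -20°.
Square 3, 2: +3·2° lon, +2·1° lat → SW at lon 86°, lat -18°.
Cell spans 2° lon × 1° lat.
south 18.000° S, north 17.000° S.

18.000° S, 17.000° S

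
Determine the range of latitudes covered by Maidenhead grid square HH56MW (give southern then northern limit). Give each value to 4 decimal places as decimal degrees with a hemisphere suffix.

13.0833° S, 13.0417° S

Field H=7, H=7: +7·20° lon, +7·10° lat → SW at lon -40°, lat -20°.
Square 5, 6: +5·2° lon, +6·1° lat → SW at lon -30°, lat -14°.
Subsquare m=12, w=22: +12·0.0833333° lon, +22·0.0416667° lat → SW at lon -29°, lat -13.0833°.
Cell spans 0.0833333° lon × 0.0416667° lat.
south 13.0833° S, north 13.0417° S.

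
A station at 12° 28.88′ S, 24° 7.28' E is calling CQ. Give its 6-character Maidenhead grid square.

Shift to the Maidenhead origin (180°W, 90°S): lon 204.1213, lat 77.5187.
Field: 204.1213/20 → 10 → K, 77.5187/10 → 7 → H; chars KH.
Square: 4.1213/2 → 2, 7.5187/1 → 7; chars 27.
Subsquare: 0.1213/0.0833333 → 1 → b, 0.5187/0.0416667 → 12 → m; chars bm.

KH27bm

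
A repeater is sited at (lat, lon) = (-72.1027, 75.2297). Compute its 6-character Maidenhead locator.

MB77ov

Shift to the Maidenhead origin (180°W, 90°S): lon 255.2297, lat 17.8973.
Field: lon ⌊255.2297/20⌋ = 12 → M; lat ⌊17.8973/10⌋ = 1 → B.
Square: lon ⌊15.2297/2⌋ = 7; lat ⌊7.8973/1⌋ = 7.
Subsquare: lon ⌊1.2297/0.0833333⌋ = 14 → o; lat ⌊0.8973/0.0416667⌋ = 21 → v.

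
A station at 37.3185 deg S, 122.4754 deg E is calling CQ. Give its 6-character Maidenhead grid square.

Offset from 180°W / 90°S: lon 302.4754°, lat 52.6815°.
Field: 302.4754/20 → 15 → P, 52.6815/10 → 5 → F; chars PF.
Square: 2.4754/2 → 1, 2.6815/1 → 2; chars 12.
Subsquare: 0.4754/0.0833333 → 5 → f, 0.6815/0.0416667 → 16 → q; chars fq.

PF12fq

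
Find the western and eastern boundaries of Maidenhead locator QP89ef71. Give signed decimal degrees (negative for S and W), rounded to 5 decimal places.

Field Q=16, P=15: +16·20° lon, +15·10° lat → SW at lon 140°, lat 60°.
Square 8, 9: +8·2° lon, +9·1° lat → SW at lon 156°, lat 69°.
Subsquare e=4, f=5: +4·0.0833333° lon, +5·0.0416667° lat → SW at lon 156.333°, lat 69.2083°.
Extended square 7, 1: +7·0.00833333° lon, +1·0.00416667° lat → SW at lon 156.392°, lat 69.2125°.
Cell spans 0.00833333° lon × 0.00416667° lat.
west 156.39167, east 156.40000.

156.39167, 156.40000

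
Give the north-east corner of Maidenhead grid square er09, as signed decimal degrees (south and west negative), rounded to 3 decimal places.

90.000, -98.000

Field E=4, R=17: +4·20° lon, +17·10° lat → SW at lon -100°, lat 80°.
Square 0, 9: +0·2° lon, +9·1° lat → SW at lon -100°, lat 89°.
Cell spans 2° lon × 1° lat. NE corner is SW corner plus one full cell.
latitude 90.000, longitude -98.000.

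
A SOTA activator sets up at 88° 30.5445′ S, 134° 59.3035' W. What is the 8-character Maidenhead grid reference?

CA21ml17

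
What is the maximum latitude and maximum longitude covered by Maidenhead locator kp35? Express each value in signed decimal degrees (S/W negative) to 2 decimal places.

Field K=10, P=15: +10·20° lon, +15·10° lat → SW at lon 20°, lat 60°.
Square 3, 5: +3·2° lon, +5·1° lat → SW at lon 26°, lat 65°.
Cell spans 2° lon × 1° lat. NE corner is SW corner plus one full cell.
latitude 66.00, longitude 28.00.

66.00, 28.00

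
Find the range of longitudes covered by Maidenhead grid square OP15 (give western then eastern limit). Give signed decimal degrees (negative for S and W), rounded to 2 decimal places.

Field O=14, P=15: +14·20° lon, +15·10° lat → SW at lon 100°, lat 60°.
Square 1, 5: +1·2° lon, +5·1° lat → SW at lon 102°, lat 65°.
Cell spans 2° lon × 1° lat.
west 102.00, east 104.00.

102.00, 104.00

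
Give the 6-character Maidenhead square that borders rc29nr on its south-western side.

RC29mq

Longitude subsquare n = 13; −1 → 12 = m.
Latitude subsquare r = 17; −1 → 16 = q.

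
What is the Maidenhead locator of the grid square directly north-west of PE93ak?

PE83xl

Longitude subsquare a = 0; −1 → -1, wraps to 23 = x, carry into square.
Longitude square 9; −1 → 8.
Latitude subsquare k = 10; +1 → 11 = l.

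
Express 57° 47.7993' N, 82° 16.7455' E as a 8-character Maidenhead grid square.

Add 180° to longitude and 90° to latitude: 262.27909, 147.79665.
Field: lon ⌊262.27909/20⌋ = 13 → N; lat ⌊147.79665/10⌋ = 14 → O.
Square: lon ⌊2.27909/2⌋ = 1; lat ⌊7.79665/1⌋ = 7.
Subsquare: lon ⌊0.27909/0.0833333⌋ = 3 → d; lat ⌊0.79665/0.0416667⌋ = 19 → t.
Extended square: lon ⌊0.02909/0.00833333⌋ = 3; lat ⌊0.00499/0.00416667⌋ = 1.

NO17dt31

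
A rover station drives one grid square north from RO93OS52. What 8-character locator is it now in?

RO93os53

Latitude extended square 2; +1 → 3.
The longitude characters are unchanged.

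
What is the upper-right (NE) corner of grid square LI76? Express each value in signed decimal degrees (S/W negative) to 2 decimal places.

Field L=11, I=8: +11·20° lon, +8·10° lat → SW at lon 40°, lat -10°.
Square 7, 6: +7·2° lon, +6·1° lat → SW at lon 54°, lat -4°.
Cell spans 2° lon × 1° lat. NE corner is SW corner plus one full cell.
latitude -3.00, longitude 56.00.

-3.00, 56.00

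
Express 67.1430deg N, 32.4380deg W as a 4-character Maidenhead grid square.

HP37

Shift to the Maidenhead origin (180°W, 90°S): lon 147.56, lat 157.14.
Field: lon ⌊147.56/20⌋ = 7 → H; lat ⌊157.14/10⌋ = 15 → P.
Square: lon ⌊7.56/2⌋ = 3; lat ⌊7.14/1⌋ = 7.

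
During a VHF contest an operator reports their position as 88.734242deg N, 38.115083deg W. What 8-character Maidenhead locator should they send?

HR08wr66

Add 180° to longitude and 90° to latitude: 141.88492, 178.73424.
Field: 141.88492/20 → 7 → H, 178.73424/10 → 17 → R; chars HR.
Square: 1.88492/2 → 0, 8.73424/1 → 8; chars 08.
Subsquare: 1.88492/0.0833333 → 22 → w, 0.73424/0.0416667 → 17 → r; chars wr.
Extended square: 0.05158/0.00833333 → 6, 0.02591/0.00416667 → 6; chars 66.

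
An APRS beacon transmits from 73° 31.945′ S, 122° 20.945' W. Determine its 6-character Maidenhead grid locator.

CB86tl

Shift to the Maidenhead origin (180°W, 90°S): lon 57.6509, lat 16.4676.
Field: lon ⌊57.6509/20⌋ = 2 → C; lat ⌊16.4676/10⌋ = 1 → B.
Square: lon ⌊17.6509/2⌋ = 8; lat ⌊6.4676/1⌋ = 6.
Subsquare: lon ⌊1.6509/0.0833333⌋ = 19 → t; lat ⌊0.4676/0.0416667⌋ = 11 → l.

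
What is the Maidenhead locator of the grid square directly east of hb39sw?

HB39tw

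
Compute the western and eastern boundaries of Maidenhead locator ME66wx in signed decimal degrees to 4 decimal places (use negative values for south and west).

73.8333, 73.9167

Field M=12, E=4: +12·20° lon, +4·10° lat → SW at lon 60°, lat -50°.
Square 6, 6: +6·2° lon, +6·1° lat → SW at lon 72°, lat -44°.
Subsquare w=22, x=23: +22·0.0833333° lon, +23·0.0416667° lat → SW at lon 73.8333°, lat -43.0417°.
Cell spans 0.0833333° lon × 0.0416667° lat.
west 73.8333, east 73.9167.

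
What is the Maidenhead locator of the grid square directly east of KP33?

KP43

Longitude square 3; +1 → 4.
The latitude characters are unchanged.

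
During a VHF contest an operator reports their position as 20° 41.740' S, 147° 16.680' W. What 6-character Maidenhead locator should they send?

Shift to the Maidenhead origin (180°W, 90°S): lon 32.7220, lat 69.3043.
Field: lon ⌊32.7220/20⌋ = 1 → B; lat ⌊69.3043/10⌋ = 6 → G.
Square: lon ⌊12.7220/2⌋ = 6; lat ⌊9.3043/1⌋ = 9.
Subsquare: lon ⌊0.7220/0.0833333⌋ = 8 → i; lat ⌊0.3043/0.0416667⌋ = 7 → h.

BG69ih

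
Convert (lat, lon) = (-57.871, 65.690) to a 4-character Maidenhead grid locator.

MD22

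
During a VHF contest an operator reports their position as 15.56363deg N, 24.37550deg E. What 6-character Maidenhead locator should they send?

KK25en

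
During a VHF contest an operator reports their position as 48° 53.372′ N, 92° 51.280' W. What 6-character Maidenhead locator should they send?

EN38nv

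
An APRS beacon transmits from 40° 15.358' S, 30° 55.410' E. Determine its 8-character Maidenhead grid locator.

Add 180° to longitude and 90° to latitude: 210.92350, 49.74403.
Field: 210.92350/20 → 10 → K, 49.74403/10 → 4 → E; chars KE.
Square: 10.92350/2 → 5, 9.74403/1 → 9; chars 59.
Subsquare: 0.92350/0.0833333 → 11 → l, 0.74403/0.0416667 → 17 → r; chars lr.
Extended square: 0.00683/0.00833333 → 0, 0.03570/0.00416667 → 8; chars 08.

KE59lr08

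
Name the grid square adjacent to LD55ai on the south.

LD55ah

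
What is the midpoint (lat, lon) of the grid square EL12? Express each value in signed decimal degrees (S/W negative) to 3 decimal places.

22.500, -97.000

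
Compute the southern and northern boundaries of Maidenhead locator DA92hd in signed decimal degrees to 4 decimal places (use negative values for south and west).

Field D=3, A=0: +3·20° lon, +0·10° lat → SW at lon -120°, lat -90°.
Square 9, 2: +9·2° lon, +2·1° lat → SW at lon -102°, lat -88°.
Subsquare h=7, d=3: +7·0.0833333° lon, +3·0.0416667° lat → SW at lon -101.417°, lat -87.875°.
Cell spans 0.0833333° lon × 0.0416667° lat.
south -87.8750, north -87.8333.

-87.8750, -87.8333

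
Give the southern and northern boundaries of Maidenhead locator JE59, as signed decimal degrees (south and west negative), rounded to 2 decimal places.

-41.00, -40.00

Field J=9, E=4: +9·20° lon, +4·10° lat → SW at lon 0°, lat -50°.
Square 5, 9: +5·2° lon, +9·1° lat → SW at lon 10°, lat -41°.
Cell spans 2° lon × 1° lat.
south -41.00, north -40.00.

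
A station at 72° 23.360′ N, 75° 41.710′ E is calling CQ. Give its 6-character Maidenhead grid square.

Shift to the Maidenhead origin (180°W, 90°S): lon 255.6952, lat 162.3893.
Field: 255.6952/20 → 12 → M, 162.3893/10 → 16 → Q; chars MQ.
Square: 15.6952/2 → 7, 2.3893/1 → 2; chars 72.
Subsquare: 1.6952/0.0833333 → 20 → u, 0.3893/0.0416667 → 9 → j; chars uj.

MQ72uj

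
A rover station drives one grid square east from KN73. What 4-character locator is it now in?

KN83

Longitude square 7; +1 → 8.
The latitude characters are unchanged.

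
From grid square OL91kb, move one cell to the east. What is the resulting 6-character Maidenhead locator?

OL91lb

Longitude subsquare k = 10; +1 → 11 = l.
The latitude characters are unchanged.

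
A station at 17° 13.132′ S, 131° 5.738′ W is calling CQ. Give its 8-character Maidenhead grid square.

CH42ks87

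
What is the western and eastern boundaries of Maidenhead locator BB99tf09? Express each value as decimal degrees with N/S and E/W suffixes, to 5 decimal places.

Field B=1, B=1: +1·20° lon, +1·10° lat → SW at lon -160°, lat -80°.
Square 9, 9: +9·2° lon, +9·1° lat → SW at lon -142°, lat -71°.
Subsquare t=19, f=5: +19·0.0833333° lon, +5·0.0416667° lat → SW at lon -140.417°, lat -70.7917°.
Extended square 0, 9: +0·0.00833333° lon, +9·0.00416667° lat → SW at lon -140.417°, lat -70.7542°.
Cell spans 0.00833333° lon × 0.00416667° lat.
west 140.41667° W, east 140.40833° W.

140.41667° W, 140.40833° W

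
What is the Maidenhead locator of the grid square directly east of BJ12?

Longitude square 1; +1 → 2.
The latitude characters are unchanged.

BJ22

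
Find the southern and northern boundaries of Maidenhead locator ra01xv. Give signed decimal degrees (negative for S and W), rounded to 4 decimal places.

-88.1250, -88.0833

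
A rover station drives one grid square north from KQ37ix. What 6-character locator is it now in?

Latitude subsquare x = 23; +1 → 24, wraps to 0 = a, carry into square.
Latitude square 7; +1 → 8.
The longitude characters are unchanged.

KQ38ia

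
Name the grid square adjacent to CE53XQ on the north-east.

CE63ar

Longitude subsquare x = 23; +1 → 24, wraps to 0 = a, carry into square.
Longitude square 5; +1 → 6.
Latitude subsquare q = 16; +1 → 17 = r.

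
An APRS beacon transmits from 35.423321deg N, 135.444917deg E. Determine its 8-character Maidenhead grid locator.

Shift to the Maidenhead origin (180°W, 90°S): lon 315.44492, lat 125.42332.
Field (20°×10°, letters A–R): 315.44492/20 → 15 → P, 125.42332/10 → 12 → M; chars PM.
Square (2°×1°, digits 0–9): 15.44492/2 → 7, 5.42332/1 → 5; chars 75.
Subsquare (5′×2.5′, letters a–x): 1.44492/0.0833333 → 17 → r, 0.42332/0.0416667 → 10 → k; chars rk.
Extended square (30″×15″, digits 0–9): 0.02825/0.00833333 → 3, 0.00665/0.00416667 → 1; chars 31.

PM75rk31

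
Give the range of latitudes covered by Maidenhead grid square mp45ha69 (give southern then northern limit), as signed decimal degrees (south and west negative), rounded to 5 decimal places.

65.03750, 65.04167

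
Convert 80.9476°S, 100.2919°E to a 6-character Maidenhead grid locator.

OA09db

Shift to the Maidenhead origin (180°W, 90°S): lon 280.2919, lat 9.0524.
Field (20°×10°, letters A–R): lon ⌊280.2919/20⌋ = 14 → O; lat ⌊9.0524/10⌋ = 0 → A.
Square (2°×1°, digits 0–9): lon ⌊0.2919/2⌋ = 0; lat ⌊9.0524/1⌋ = 9.
Subsquare (5′×2.5′, letters a–x): lon ⌊0.2919/0.0833333⌋ = 3 → d; lat ⌊0.0524/0.0416667⌋ = 1 → b.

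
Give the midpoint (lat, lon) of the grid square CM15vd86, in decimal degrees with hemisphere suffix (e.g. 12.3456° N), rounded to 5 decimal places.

Field C=2, M=12: +2·20° lon, +12·10° lat → SW at lon -140°, lat 30°.
Square 1, 5: +1·2° lon, +5·1° lat → SW at lon -138°, lat 35°.
Subsquare v=21, d=3: +21·0.0833333° lon, +3·0.0416667° lat → SW at lon -136.25°, lat 35.125°.
Extended square 8, 6: +8·0.00833333° lon, +6·0.00416667° lat → SW at lon -136.183°, lat 35.15°.
Cell spans 0.00833333° lon × 0.00416667° lat. Centre is SW corner plus half of each.
latitude 35.15208° N, longitude 136.17917° W.

35.15208° N, 136.17917° W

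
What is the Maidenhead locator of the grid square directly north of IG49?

IH40

Latitude square 9; +1 → 10, wraps to 0, carry into field.
Latitude field G = 6; +1 → 7 = H.
The longitude characters are unchanged.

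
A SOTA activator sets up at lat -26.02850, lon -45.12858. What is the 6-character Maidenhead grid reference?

Shift to the Maidenhead origin (180°W, 90°S): lon 134.8714, lat 63.9715.
Field (20°×10°, letters A–R): lon ⌊134.8714/20⌋ = 6 → G; lat ⌊63.9715/10⌋ = 6 → G.
Square (2°×1°, digits 0–9): lon ⌊14.8714/2⌋ = 7; lat ⌊3.9715/1⌋ = 3.
Subsquare (5′×2.5′, letters a–x): lon ⌊0.8714/0.0833333⌋ = 10 → k; lat ⌊0.9715/0.0416667⌋ = 23 → x.

GG73kx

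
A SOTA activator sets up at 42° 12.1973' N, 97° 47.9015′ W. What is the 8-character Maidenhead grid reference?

EN12ce48

Shift to the Maidenhead origin (180°W, 90°S): lon 82.20164, lat 132.20329.
Field: 82.20164/20 → 4 → E, 132.20329/10 → 13 → N; chars EN.
Square: 2.20164/2 → 1, 2.20329/1 → 2; chars 12.
Subsquare: 0.20164/0.0833333 → 2 → c, 0.20329/0.0416667 → 4 → e; chars ce.
Extended square: 0.03497/0.00833333 → 4, 0.03662/0.00416667 → 8; chars 48.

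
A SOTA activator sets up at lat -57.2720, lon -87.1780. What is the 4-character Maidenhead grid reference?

Add 180° to longitude and 90° to latitude: 92.82, 32.73.
Field (20°×10°, letters A–R): lon ⌊92.82/20⌋ = 4 → E; lat ⌊32.73/10⌋ = 3 → D.
Square (2°×1°, digits 0–9): lon ⌊12.82/2⌋ = 6; lat ⌊2.73/1⌋ = 2.

ED62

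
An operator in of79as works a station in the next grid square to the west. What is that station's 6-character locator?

OF69xs

Longitude subsquare a = 0; −1 → -1, wraps to 23 = x, carry into square.
Longitude square 7; −1 → 6.
The latitude characters are unchanged.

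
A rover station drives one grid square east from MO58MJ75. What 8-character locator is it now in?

Longitude extended square 7; +1 → 8.
The latitude characters are unchanged.

MO58mj85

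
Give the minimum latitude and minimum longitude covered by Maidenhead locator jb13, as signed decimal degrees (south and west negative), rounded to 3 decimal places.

Field J=9, B=1: +9·20° lon, +1·10° lat → SW at lon 0°, lat -80°.
Square 1, 3: +1·2° lon, +3·1° lat → SW at lon 2°, lat -77°.
latitude -77.000, longitude 2.000.

-77.000, 2.000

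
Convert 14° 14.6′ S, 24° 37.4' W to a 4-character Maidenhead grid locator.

HH75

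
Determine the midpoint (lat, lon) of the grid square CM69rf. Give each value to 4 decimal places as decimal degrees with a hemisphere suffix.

39.2292° N, 126.5417° W

Field C=2, M=12: +2·20° lon, +12·10° lat → SW at lon -140°, lat 30°.
Square 6, 9: +6·2° lon, +9·1° lat → SW at lon -128°, lat 39°.
Subsquare r=17, f=5: +17·0.0833333° lon, +5·0.0416667° lat → SW at lon -126.583°, lat 39.2083°.
Cell spans 0.0833333° lon × 0.0416667° lat. Centre is SW corner plus half of each.
latitude 39.2292° N, longitude 126.5417° W.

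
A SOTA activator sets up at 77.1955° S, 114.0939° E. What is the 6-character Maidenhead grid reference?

OB72bt

Add 180° to longitude and 90° to latitude: 294.0939, 12.8045.
Field: lon ⌊294.0939/20⌋ = 14 → O; lat ⌊12.8045/10⌋ = 1 → B.
Square: lon ⌊14.0939/2⌋ = 7; lat ⌊2.8045/1⌋ = 2.
Subsquare: lon ⌊0.0939/0.0833333⌋ = 1 → b; lat ⌊0.8045/0.0416667⌋ = 19 → t.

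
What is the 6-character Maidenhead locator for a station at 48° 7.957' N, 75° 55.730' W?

FN28ad

Add 180° to longitude and 90° to latitude: 104.0712, 138.1326.
Field: 104.0712/20 → 5 → F, 138.1326/10 → 13 → N; chars FN.
Square: 4.0712/2 → 2, 8.1326/1 → 8; chars 28.
Subsquare: 0.0712/0.0833333 → 0 → a, 0.1326/0.0416667 → 3 → d; chars ad.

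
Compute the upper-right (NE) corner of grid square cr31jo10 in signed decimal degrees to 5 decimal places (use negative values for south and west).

81.58750, -133.23333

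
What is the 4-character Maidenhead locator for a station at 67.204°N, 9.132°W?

IP57

Shift to the Maidenhead origin (180°W, 90°S): lon 170.87, lat 157.20.
Field: lon ⌊170.87/20⌋ = 8 → I; lat ⌊157.20/10⌋ = 15 → P.
Square: lon ⌊10.87/2⌋ = 5; lat ⌊7.20/1⌋ = 7.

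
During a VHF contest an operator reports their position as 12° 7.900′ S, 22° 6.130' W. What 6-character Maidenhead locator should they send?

HH87wu

Add 180° to longitude and 90° to latitude: 157.8978, 77.8683.
Field: lon ⌊157.8978/20⌋ = 7 → H; lat ⌊77.8683/10⌋ = 7 → H.
Square: lon ⌊17.8978/2⌋ = 8; lat ⌊7.8683/1⌋ = 7.
Subsquare: lon ⌊1.8978/0.0833333⌋ = 22 → w; lat ⌊0.8683/0.0416667⌋ = 20 → u.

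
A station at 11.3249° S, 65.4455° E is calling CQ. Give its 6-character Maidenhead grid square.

Add 180° to longitude and 90° to latitude: 245.4455, 78.6751.
Field: lon ⌊245.4455/20⌋ = 12 → M; lat ⌊78.6751/10⌋ = 7 → H.
Square: lon ⌊5.4455/2⌋ = 2; lat ⌊8.6751/1⌋ = 8.
Subsquare: lon ⌊1.4455/0.0833333⌋ = 17 → r; lat ⌊0.6751/0.0416667⌋ = 16 → q.

MH28rq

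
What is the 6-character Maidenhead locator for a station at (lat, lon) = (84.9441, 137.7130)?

PR84uw

Shift to the Maidenhead origin (180°W, 90°S): lon 317.7130, lat 174.9441.
Field: 317.7130/20 → 15 → P, 174.9441/10 → 17 → R; chars PR.
Square: 17.7130/2 → 8, 4.9441/1 → 4; chars 84.
Subsquare: 1.7130/0.0833333 → 20 → u, 0.9441/0.0416667 → 22 → w; chars uw.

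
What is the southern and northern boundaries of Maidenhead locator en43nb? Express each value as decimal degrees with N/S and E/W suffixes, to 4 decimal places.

43.0417° N, 43.0833° N

Field E=4, N=13: +4·20° lon, +13·10° lat → SW at lon -100°, lat 40°.
Square 4, 3: +4·2° lon, +3·1° lat → SW at lon -92°, lat 43°.
Subsquare n=13, b=1: +13·0.0833333° lon, +1·0.0416667° lat → SW at lon -90.9167°, lat 43.0417°.
Cell spans 0.0833333° lon × 0.0416667° lat.
south 43.0417° N, north 43.0833° N.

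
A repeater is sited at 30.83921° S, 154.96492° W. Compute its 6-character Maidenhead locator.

Add 180° to longitude and 90° to latitude: 25.0351, 59.1608.
Field: lon ⌊25.0351/20⌋ = 1 → B; lat ⌊59.1608/10⌋ = 5 → F.
Square: lon ⌊5.0351/2⌋ = 2; lat ⌊9.1608/1⌋ = 9.
Subsquare: lon ⌊1.0351/0.0833333⌋ = 12 → m; lat ⌊0.1608/0.0416667⌋ = 3 → d.

BF29md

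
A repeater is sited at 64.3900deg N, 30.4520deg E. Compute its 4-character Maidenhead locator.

Offset from 180°W / 90°S: lon 210.45°, lat 154.39°.
Field (20°×10°, letters A–R): 210.45/20 → 10 → K, 154.39/10 → 15 → P; chars KP.
Square (2°×1°, digits 0–9): 10.45/2 → 5, 4.39/1 → 4; chars 54.

KP54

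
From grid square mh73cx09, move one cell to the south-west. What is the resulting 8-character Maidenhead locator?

MH73bx98

Longitude extended square 0; −1 → -1, wraps to 9, carry into subsquare.
Longitude subsquare c = 2; −1 → 1 = b.
Latitude extended square 9; −1 → 8.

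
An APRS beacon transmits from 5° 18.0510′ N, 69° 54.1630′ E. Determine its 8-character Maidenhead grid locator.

MJ45wh82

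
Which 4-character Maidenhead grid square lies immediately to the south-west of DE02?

CE91

Longitude square 0; −1 → -1, wraps to 9, carry into field.
Longitude field D = 3; −1 → 2 = C.
Latitude square 2; −1 → 1.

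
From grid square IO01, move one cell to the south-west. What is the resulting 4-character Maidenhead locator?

HO90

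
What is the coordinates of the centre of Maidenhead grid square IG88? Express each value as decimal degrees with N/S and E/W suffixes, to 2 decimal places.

21.50° S, 3.00° W

Field I=8, G=6: +8·20° lon, +6·10° lat → SW at lon -20°, lat -30°.
Square 8, 8: +8·2° lon, +8·1° lat → SW at lon -4°, lat -22°.
Cell spans 2° lon × 1° lat. Centre is SW corner plus half of each.
latitude 21.50° S, longitude 3.00° W.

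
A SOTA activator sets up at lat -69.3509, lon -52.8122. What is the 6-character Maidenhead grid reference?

GC30op

Shift to the Maidenhead origin (180°W, 90°S): lon 127.1878, lat 20.6491.
Field: lon ⌊127.1878/20⌋ = 6 → G; lat ⌊20.6491/10⌋ = 2 → C.
Square: lon ⌊7.1878/2⌋ = 3; lat ⌊0.6491/1⌋ = 0.
Subsquare: lon ⌊1.1878/0.0833333⌋ = 14 → o; lat ⌊0.6491/0.0416667⌋ = 15 → p.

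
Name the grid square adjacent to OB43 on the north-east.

Longitude square 4; +1 → 5.
Latitude square 3; +1 → 4.

OB54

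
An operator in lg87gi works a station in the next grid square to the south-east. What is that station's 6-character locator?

LG87hh

Longitude subsquare g = 6; +1 → 7 = h.
Latitude subsquare i = 8; −1 → 7 = h.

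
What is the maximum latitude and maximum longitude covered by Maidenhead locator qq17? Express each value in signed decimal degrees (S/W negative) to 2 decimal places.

Field Q=16, Q=16: +16·20° lon, +16·10° lat → SW at lon 140°, lat 70°.
Square 1, 7: +1·2° lon, +7·1° lat → SW at lon 142°, lat 77°.
Cell spans 2° lon × 1° lat. NE corner is SW corner plus one full cell.
latitude 78.00, longitude 144.00.

78.00, 144.00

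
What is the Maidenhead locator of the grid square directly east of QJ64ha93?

QJ64ia03

Longitude extended square 9; +1 → 10, wraps to 0, carry into subsquare.
Longitude subsquare h = 7; +1 → 8 = i.
The latitude characters are unchanged.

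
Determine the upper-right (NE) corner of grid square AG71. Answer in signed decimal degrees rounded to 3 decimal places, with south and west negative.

-28.000, -164.000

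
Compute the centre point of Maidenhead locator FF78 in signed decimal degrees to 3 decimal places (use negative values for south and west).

-31.500, -65.000

Field F=5, F=5: +5·20° lon, +5·10° lat → SW at lon -80°, lat -40°.
Square 7, 8: +7·2° lon, +8·1° lat → SW at lon -66°, lat -32°.
Cell spans 2° lon × 1° lat. Centre is SW corner plus half of each.
latitude -31.500, longitude -65.000.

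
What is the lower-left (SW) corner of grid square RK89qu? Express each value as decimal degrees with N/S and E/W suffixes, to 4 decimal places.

19.8333° N, 177.3333° E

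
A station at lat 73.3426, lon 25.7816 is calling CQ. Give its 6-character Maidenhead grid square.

KQ23vi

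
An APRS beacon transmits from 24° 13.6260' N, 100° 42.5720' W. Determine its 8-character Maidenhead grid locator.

Shift to the Maidenhead origin (180°W, 90°S): lon 79.29047, lat 114.22710.
Field (20°×10°, letters A–R): lon ⌊79.29047/20⌋ = 3 → D; lat ⌊114.22710/10⌋ = 11 → L.
Square (2°×1°, digits 0–9): lon ⌊19.29047/2⌋ = 9; lat ⌊4.22710/1⌋ = 4.
Subsquare (5′×2.5′, letters a–x): lon ⌊1.29047/0.0833333⌋ = 15 → p; lat ⌊0.22710/0.0416667⌋ = 5 → f.
Extended square (30″×15″, digits 0–9): lon ⌊0.04047/0.00833333⌋ = 4; lat ⌊0.01877/0.00416667⌋ = 4.

DL94pf44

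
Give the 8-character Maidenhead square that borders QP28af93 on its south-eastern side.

QP28bf02

Longitude extended square 9; +1 → 10, wraps to 0, carry into subsquare.
Longitude subsquare a = 0; +1 → 1 = b.
Latitude extended square 3; −1 → 2.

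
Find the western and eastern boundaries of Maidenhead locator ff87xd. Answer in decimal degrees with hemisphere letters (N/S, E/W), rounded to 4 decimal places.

62.0833° W, 62.0000° W

Field F=5, F=5: +5·20° lon, +5·10° lat → SW at lon -80°, lat -40°.
Square 8, 7: +8·2° lon, +7·1° lat → SW at lon -64°, lat -33°.
Subsquare x=23, d=3: +23·0.0833333° lon, +3·0.0416667° lat → SW at lon -62.0833°, lat -32.875°.
Cell spans 0.0833333° lon × 0.0416667° lat.
west 62.0833° W, east 62.0000° W.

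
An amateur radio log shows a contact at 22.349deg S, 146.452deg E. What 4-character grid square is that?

QG37

Shift to the Maidenhead origin (180°W, 90°S): lon 326.45, lat 67.65.
Field: 326.45/20 → 16 → Q, 67.65/10 → 6 → G; chars QG.
Square: 6.45/2 → 3, 7.65/1 → 7; chars 37.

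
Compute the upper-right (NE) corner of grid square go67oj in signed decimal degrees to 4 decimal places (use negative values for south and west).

57.4167, -46.7500

Field G=6, O=14: +6·20° lon, +14·10° lat → SW at lon -60°, lat 50°.
Square 6, 7: +6·2° lon, +7·1° lat → SW at lon -48°, lat 57°.
Subsquare o=14, j=9: +14·0.0833333° lon, +9·0.0416667° lat → SW at lon -46.8333°, lat 57.375°.
Cell spans 0.0833333° lon × 0.0416667° lat. NE corner is SW corner plus one full cell.
latitude 57.4167, longitude -46.7500.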